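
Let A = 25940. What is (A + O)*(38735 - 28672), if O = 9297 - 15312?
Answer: 200505275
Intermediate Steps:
O = -6015
(A + O)*(38735 - 28672) = (25940 - 6015)*(38735 - 28672) = 19925*10063 = 200505275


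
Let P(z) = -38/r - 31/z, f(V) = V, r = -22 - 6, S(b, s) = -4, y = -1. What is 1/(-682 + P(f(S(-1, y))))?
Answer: -28/18841 ≈ -0.0014861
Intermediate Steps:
r = -28
P(z) = 19/14 - 31/z (P(z) = -38/(-28) - 31/z = -38*(-1/28) - 31/z = 19/14 - 31/z)
1/(-682 + P(f(S(-1, y)))) = 1/(-682 + (19/14 - 31/(-4))) = 1/(-682 + (19/14 - 31*(-1/4))) = 1/(-682 + (19/14 + 31/4)) = 1/(-682 + 255/28) = 1/(-18841/28) = -28/18841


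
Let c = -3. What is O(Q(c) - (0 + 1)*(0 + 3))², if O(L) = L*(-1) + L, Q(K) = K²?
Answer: 0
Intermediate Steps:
O(L) = 0 (O(L) = -L + L = 0)
O(Q(c) - (0 + 1)*(0 + 3))² = 0² = 0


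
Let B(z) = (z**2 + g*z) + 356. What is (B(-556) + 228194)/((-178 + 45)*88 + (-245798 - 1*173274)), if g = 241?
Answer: -201845/215388 ≈ -0.93712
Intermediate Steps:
B(z) = 356 + z**2 + 241*z (B(z) = (z**2 + 241*z) + 356 = 356 + z**2 + 241*z)
(B(-556) + 228194)/((-178 + 45)*88 + (-245798 - 1*173274)) = ((356 + (-556)**2 + 241*(-556)) + 228194)/((-178 + 45)*88 + (-245798 - 1*173274)) = ((356 + 309136 - 133996) + 228194)/(-133*88 + (-245798 - 173274)) = (175496 + 228194)/(-11704 - 419072) = 403690/(-430776) = 403690*(-1/430776) = -201845/215388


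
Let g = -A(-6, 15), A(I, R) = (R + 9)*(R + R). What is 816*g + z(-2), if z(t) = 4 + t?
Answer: -587518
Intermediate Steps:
A(I, R) = 2*R*(9 + R) (A(I, R) = (9 + R)*(2*R) = 2*R*(9 + R))
g = -720 (g = -2*15*(9 + 15) = -2*15*24 = -1*720 = -720)
816*g + z(-2) = 816*(-720) + (4 - 2) = -587520 + 2 = -587518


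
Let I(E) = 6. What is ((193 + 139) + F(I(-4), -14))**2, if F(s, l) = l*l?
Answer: 278784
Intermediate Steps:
F(s, l) = l**2
((193 + 139) + F(I(-4), -14))**2 = ((193 + 139) + (-14)**2)**2 = (332 + 196)**2 = 528**2 = 278784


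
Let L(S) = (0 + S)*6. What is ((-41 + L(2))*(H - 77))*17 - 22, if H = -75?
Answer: 74914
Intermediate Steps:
L(S) = 6*S (L(S) = S*6 = 6*S)
((-41 + L(2))*(H - 77))*17 - 22 = ((-41 + 6*2)*(-75 - 77))*17 - 22 = ((-41 + 12)*(-152))*17 - 22 = -29*(-152)*17 - 22 = 4408*17 - 22 = 74936 - 22 = 74914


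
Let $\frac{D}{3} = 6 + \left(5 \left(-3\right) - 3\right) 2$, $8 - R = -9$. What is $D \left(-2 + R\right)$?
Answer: $-1350$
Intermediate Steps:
$R = 17$ ($R = 8 - -9 = 8 + 9 = 17$)
$D = -90$ ($D = 3 \left(6 + \left(5 \left(-3\right) - 3\right) 2\right) = 3 \left(6 + \left(-15 - 3\right) 2\right) = 3 \left(6 - 36\right) = 3 \left(-30\right) = -90$)
$D \left(-2 + R\right) = - 90 \left(-2 + 17\right) = \left(-90\right) 15 = -1350$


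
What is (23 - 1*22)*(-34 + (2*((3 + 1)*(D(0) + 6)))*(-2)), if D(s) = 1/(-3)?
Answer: -374/3 ≈ -124.67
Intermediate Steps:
D(s) = -⅓
(23 - 1*22)*(-34 + (2*((3 + 1)*(D(0) + 6)))*(-2)) = (23 - 1*22)*(-34 + (2*((3 + 1)*(-⅓ + 6)))*(-2)) = (23 - 22)*(-34 + (2*(4*(17/3)))*(-2)) = 1*(-34 + (2*(68/3))*(-2)) = 1*(-34 + (136/3)*(-2)) = 1*(-34 - 272/3) = 1*(-374/3) = -374/3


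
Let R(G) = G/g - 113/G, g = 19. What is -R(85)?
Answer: -5078/1615 ≈ -3.1443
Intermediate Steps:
R(G) = -113/G + G/19 (R(G) = G/19 - 113/G = -113/G + G/19)
-R(85) = -(-113/85 + (1/19)*85) = -(-113*1/85 + 85/19) = -(-113/85 + 85/19) = -1*5078/1615 = -5078/1615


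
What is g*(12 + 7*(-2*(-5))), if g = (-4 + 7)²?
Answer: 738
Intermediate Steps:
g = 9 (g = 3² = 9)
g*(12 + 7*(-2*(-5))) = 9*(12 + 7*(-2*(-5))) = 9*(12 + 7*10) = 9*(12 + 70) = 9*82 = 738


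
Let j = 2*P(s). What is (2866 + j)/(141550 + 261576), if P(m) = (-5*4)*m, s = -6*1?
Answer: 1553/201563 ≈ 0.0077048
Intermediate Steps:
s = -6
P(m) = -20*m
j = 240 (j = 2*(-20*(-6)) = 2*120 = 240)
(2866 + j)/(141550 + 261576) = (2866 + 240)/(141550 + 261576) = 3106/403126 = 3106*(1/403126) = 1553/201563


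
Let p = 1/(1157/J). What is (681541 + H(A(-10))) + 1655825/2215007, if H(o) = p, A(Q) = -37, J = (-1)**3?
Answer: 16323645222711/23951057 ≈ 6.8154e+5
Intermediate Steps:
J = -1
p = -1/1157 (p = 1/(1157/(-1)) = 1/(1157*(-1)) = 1/(-1157) = -1/1157 ≈ -0.00086430)
H(o) = -1/1157
(681541 + H(A(-10))) + 1655825/2215007 = (681541 - 1/1157) + 1655825/2215007 = 788542936/1157 + 1655825*(1/2215007) = 788542936/1157 + 15475/20701 = 16323645222711/23951057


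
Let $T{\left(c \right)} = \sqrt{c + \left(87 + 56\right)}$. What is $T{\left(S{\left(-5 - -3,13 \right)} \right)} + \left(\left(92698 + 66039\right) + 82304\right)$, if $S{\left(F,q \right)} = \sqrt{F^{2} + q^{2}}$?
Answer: $241041 + \sqrt{143 + \sqrt{173}} \approx 2.4105 \cdot 10^{5}$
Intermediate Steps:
$T{\left(c \right)} = \sqrt{143 + c}$ ($T{\left(c \right)} = \sqrt{c + 143} = \sqrt{143 + c}$)
$T{\left(S{\left(-5 - -3,13 \right)} \right)} + \left(\left(92698 + 66039\right) + 82304\right) = \sqrt{143 + \sqrt{\left(-5 - -3\right)^{2} + 13^{2}}} + \left(\left(92698 + 66039\right) + 82304\right) = \sqrt{143 + \sqrt{\left(-5 + 3\right)^{2} + 169}} + \left(158737 + 82304\right) = \sqrt{143 + \sqrt{\left(-2\right)^{2} + 169}} + 241041 = \sqrt{143 + \sqrt{4 + 169}} + 241041 = \sqrt{143 + \sqrt{173}} + 241041 = 241041 + \sqrt{143 + \sqrt{173}}$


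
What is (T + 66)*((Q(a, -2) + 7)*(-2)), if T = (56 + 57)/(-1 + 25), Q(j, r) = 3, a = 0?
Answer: -8485/6 ≈ -1414.2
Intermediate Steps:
T = 113/24 ≈ 4.7083
(T + 66)*((Q(a, -2) + 7)*(-2)) = (113/24 + 66)*((3 + 7)*(-2)) = 1697*(10*(-2))/24 = (1697/24)*(-20) = -8485/6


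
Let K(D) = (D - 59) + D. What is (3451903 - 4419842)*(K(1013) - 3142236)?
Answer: 3039588835591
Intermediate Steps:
K(D) = -59 + 2*D (K(D) = (-59 + D) + D = -59 + 2*D)
(3451903 - 4419842)*(K(1013) - 3142236) = (3451903 - 4419842)*((-59 + 2*1013) - 3142236) = -967939*((-59 + 2026) - 3142236) = -967939*(1967 - 3142236) = -967939*(-3140269) = 3039588835591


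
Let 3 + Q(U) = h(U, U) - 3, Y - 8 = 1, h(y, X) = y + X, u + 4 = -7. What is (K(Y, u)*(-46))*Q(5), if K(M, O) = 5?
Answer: -920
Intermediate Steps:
u = -11 (u = -4 - 7 = -11)
h(y, X) = X + y
Y = 9 (Y = 8 + 1 = 9)
Q(U) = -6 + 2*U (Q(U) = -3 + ((U + U) - 3) = -3 + (2*U - 3) = -3 + (-3 + 2*U) = -6 + 2*U)
(K(Y, u)*(-46))*Q(5) = (5*(-46))*(-6 + 2*5) = -230*(-6 + 10) = -230*4 = -920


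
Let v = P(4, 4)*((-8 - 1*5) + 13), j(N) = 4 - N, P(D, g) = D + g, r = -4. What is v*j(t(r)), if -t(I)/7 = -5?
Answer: 0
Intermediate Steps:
t(I) = 35 (t(I) = -7*(-5) = 35)
v = 0 (v = (4 + 4)*((-8 - 1*5) + 13) = 8*((-8 - 5) + 13) = 8*(-13 + 13) = 8*0 = 0)
v*j(t(r)) = 0*(4 - 1*35) = 0*(4 - 35) = 0*(-31) = 0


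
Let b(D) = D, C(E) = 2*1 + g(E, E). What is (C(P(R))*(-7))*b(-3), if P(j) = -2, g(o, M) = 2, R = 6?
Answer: 84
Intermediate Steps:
C(E) = 4 (C(E) = 2*1 + 2 = 2 + 2 = 4)
(C(P(R))*(-7))*b(-3) = (4*(-7))*(-3) = -28*(-3) = 84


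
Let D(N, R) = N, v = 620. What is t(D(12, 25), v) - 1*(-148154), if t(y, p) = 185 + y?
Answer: 148351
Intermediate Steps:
t(D(12, 25), v) - 1*(-148154) = (185 + 12) - 1*(-148154) = 197 + 148154 = 148351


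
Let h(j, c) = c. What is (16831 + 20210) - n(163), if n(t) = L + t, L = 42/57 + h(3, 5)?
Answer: 700573/19 ≈ 36872.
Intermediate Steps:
L = 109/19 (L = 42/57 + 5 = 42*(1/57) + 5 = 14/19 + 5 = 109/19 ≈ 5.7368)
n(t) = 109/19 + t
(16831 + 20210) - n(163) = (16831 + 20210) - (109/19 + 163) = 37041 - 1*3206/19 = 37041 - 3206/19 = 700573/19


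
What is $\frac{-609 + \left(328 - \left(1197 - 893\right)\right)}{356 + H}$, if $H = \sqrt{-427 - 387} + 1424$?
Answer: $- \frac{520650}{1584607} + \frac{585 i \sqrt{814}}{3169214} \approx -0.32857 + 0.0052664 i$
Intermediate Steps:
$H = 1424 + i \sqrt{814}$ ($H = \sqrt{-814} + 1424 = i \sqrt{814} + 1424 = 1424 + i \sqrt{814} \approx 1424.0 + 28.531 i$)
$\frac{-609 + \left(328 - \left(1197 - 893\right)\right)}{356 + H} = \frac{-609 + \left(328 - \left(1197 - 893\right)\right)}{356 + \left(1424 + i \sqrt{814}\right)} = \frac{-609 + \left(328 - 304\right)}{1780 + i \sqrt{814}} = \frac{-609 + 24}{1780 + i \sqrt{814}} = - \frac{585}{1780 + i \sqrt{814}}$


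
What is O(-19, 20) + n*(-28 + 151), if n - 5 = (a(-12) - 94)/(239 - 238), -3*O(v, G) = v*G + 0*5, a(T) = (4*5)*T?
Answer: -121021/3 ≈ -40340.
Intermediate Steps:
a(T) = 20*T
O(v, G) = -G*v/3 (O(v, G) = -(v*G + 0*5)/3 = -(G*v + 0)/3 = -G*v/3)
n = -329 (n = 5 + (20*(-12) - 94)/(239 - 238) = 5 + (-240 - 94)/1 = 5 - 334*1 = 5 - 334 = -329)
O(-19, 20) + n*(-28 + 151) = -1/3*20*(-19) - 329*(-28 + 151) = 380/3 - 329*123 = 380/3 - 40467 = -121021/3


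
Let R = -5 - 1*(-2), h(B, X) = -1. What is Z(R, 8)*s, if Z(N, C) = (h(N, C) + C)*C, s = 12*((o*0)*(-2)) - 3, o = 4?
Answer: -168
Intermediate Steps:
R = -3 (R = -5 + 2 = -3)
s = -3 (s = 12*((4*0)*(-2)) - 3 = 12*(0*(-2)) - 3 = 12*0 - 3 = 0 - 3 = -3)
Z(N, C) = C*(-1 + C) (Z(N, C) = (-1 + C)*C = C*(-1 + C))
Z(R, 8)*s = (8*(-1 + 8))*(-3) = (8*7)*(-3) = 56*(-3) = -168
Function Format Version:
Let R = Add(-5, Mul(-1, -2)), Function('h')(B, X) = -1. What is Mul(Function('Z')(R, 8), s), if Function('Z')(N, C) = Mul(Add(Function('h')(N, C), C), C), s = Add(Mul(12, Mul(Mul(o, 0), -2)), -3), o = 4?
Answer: -168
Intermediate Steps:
R = -3 (R = Add(-5, 2) = -3)
s = -3 (s = Add(Mul(12, Mul(Mul(4, 0), -2)), -3) = Add(Mul(12, Mul(0, -2)), -3) = Add(Mul(12, 0), -3) = Add(0, -3) = -3)
Function('Z')(N, C) = Mul(C, Add(-1, C)) (Function('Z')(N, C) = Mul(Add(-1, C), C) = Mul(C, Add(-1, C)))
Mul(Function('Z')(R, 8), s) = Mul(Mul(8, Add(-1, 8)), -3) = Mul(Mul(8, 7), -3) = Mul(56, -3) = -168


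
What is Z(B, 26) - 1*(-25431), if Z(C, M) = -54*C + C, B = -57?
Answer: 28452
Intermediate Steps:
Z(C, M) = -53*C
Z(B, 26) - 1*(-25431) = -53*(-57) - 1*(-25431) = 3021 + 25431 = 28452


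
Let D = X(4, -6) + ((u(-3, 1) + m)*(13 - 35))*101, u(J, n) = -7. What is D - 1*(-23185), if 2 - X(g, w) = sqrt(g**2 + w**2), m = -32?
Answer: 109845 - 2*sqrt(13) ≈ 1.0984e+5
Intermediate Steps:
X(g, w) = 2 - sqrt(g**2 + w**2)
D = 86660 - 2*sqrt(13) (D = (2 - sqrt(4**2 + (-6)**2)) + ((-7 - 32)*(13 - 35))*101 = (2 - sqrt(16 + 36)) - 39*(-22)*101 = (2 - sqrt(52)) + 858*101 = (2 - 2*sqrt(13)) + 86658 = 86660 - 2*sqrt(13) ≈ 86653.)
D - 1*(-23185) = (86660 - 2*sqrt(13)) - 1*(-23185) = (86660 - 2*sqrt(13)) + 23185 = 109845 - 2*sqrt(13)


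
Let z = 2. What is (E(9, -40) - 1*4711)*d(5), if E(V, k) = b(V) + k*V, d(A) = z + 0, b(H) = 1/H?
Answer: -91276/9 ≈ -10142.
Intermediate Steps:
d(A) = 2 (d(A) = 2 + 0 = 2)
E(V, k) = 1/V + V*k (E(V, k) = 1/V + k*V = 1/V + V*k)
(E(9, -40) - 1*4711)*d(5) = ((1/9 + 9*(-40)) - 1*4711)*2 = ((1/9 - 360) - 4711)*2 = (-3239/9 - 4711)*2 = -45638/9*2 = -91276/9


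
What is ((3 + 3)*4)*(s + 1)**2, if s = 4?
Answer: 600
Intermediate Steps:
((3 + 3)*4)*(s + 1)**2 = ((3 + 3)*4)*(4 + 1)**2 = (6*4)*5**2 = 24*25 = 600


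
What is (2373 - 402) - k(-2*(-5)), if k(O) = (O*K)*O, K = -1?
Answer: 2071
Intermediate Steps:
k(O) = -O² (k(O) = (O*(-1))*O = (-O)*O = -O²)
(2373 - 402) - k(-2*(-5)) = (2373 - 402) - (-1)*(-2*(-5))² = 1971 - (-1)*10² = 1971 - (-1)*100 = 1971 - 1*(-100) = 1971 + 100 = 2071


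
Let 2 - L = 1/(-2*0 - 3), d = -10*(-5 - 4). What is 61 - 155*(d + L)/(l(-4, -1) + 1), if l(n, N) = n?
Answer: 43484/9 ≈ 4831.6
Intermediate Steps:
d = 90 (d = -10*(-9) = 90)
L = 7/3 (L = 2 - 1/(-2*0 - 3) = 2 - 1/(0 - 3) = 2 - 1/(-3) = 2 - 1*(-1/3) = 2 + 1/3 = 7/3 ≈ 2.3333)
61 - 155*(d + L)/(l(-4, -1) + 1) = 61 - 155*(90 + 7/3)/(-4 + 1) = 61 - 42935/(3*(-3)) = 61 - 42935*(-1)/(3*3) = 61 - 155*(-277/9) = 61 + 42935/9 = 43484/9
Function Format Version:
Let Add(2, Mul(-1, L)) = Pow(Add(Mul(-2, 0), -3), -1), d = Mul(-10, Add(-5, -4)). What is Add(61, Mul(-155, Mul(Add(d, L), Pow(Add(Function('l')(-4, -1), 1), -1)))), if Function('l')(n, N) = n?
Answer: Rational(43484, 9) ≈ 4831.6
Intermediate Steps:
d = 90 (d = Mul(-10, -9) = 90)
L = Rational(7, 3) (L = Add(2, Mul(-1, Pow(Add(Mul(-2, 0), -3), -1))) = Add(2, Mul(-1, Pow(Add(0, -3), -1))) = Add(2, Mul(-1, Pow(-3, -1))) = Add(2, Mul(-1, Rational(-1, 3))) = Add(2, Rational(1, 3)) = Rational(7, 3) ≈ 2.3333)
Add(61, Mul(-155, Mul(Add(d, L), Pow(Add(Function('l')(-4, -1), 1), -1)))) = Add(61, Mul(-155, Mul(Add(90, Rational(7, 3)), Pow(Add(-4, 1), -1)))) = Add(61, Mul(-155, Mul(Rational(277, 3), Pow(-3, -1)))) = Add(61, Mul(-155, Mul(Rational(277, 3), Rational(-1, 3)))) = Add(61, Mul(-155, Rational(-277, 9))) = Add(61, Rational(42935, 9)) = Rational(43484, 9)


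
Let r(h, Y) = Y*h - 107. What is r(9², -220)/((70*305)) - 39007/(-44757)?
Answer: 4348673/136508850 ≈ 0.031856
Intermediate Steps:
r(h, Y) = -107 + Y*h
r(9², -220)/((70*305)) - 39007/(-44757) = (-107 - 220*9²)/((70*305)) - 39007/(-44757) = (-107 - 220*81)/21350 - 39007*(-1/44757) = (-107 - 17820)*(1/21350) + 39007/44757 = -17927*1/21350 + 39007/44757 = -2561/3050 + 39007/44757 = 4348673/136508850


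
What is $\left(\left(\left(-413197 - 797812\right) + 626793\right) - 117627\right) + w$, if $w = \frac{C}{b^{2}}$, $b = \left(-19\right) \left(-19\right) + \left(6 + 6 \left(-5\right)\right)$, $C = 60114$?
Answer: $- \frac{79707547553}{113569} \approx -7.0184 \cdot 10^{5}$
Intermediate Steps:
$b = 337$ ($b = 361 + \left(6 - 30\right) = 361 - 24 = 337$)
$w = \frac{60114}{113569}$ ($w = \frac{60114}{337^{2}} = \frac{60114}{113569} \approx 0.52932$)
$\left(\left(\left(-413197 - 797812\right) + 626793\right) - 117627\right) + w = \left(\left(\left(-413197 - 797812\right) + 626793\right) - 117627\right) + \frac{60114}{113569} = \left(\left(-1211009 + 626793\right) - 117627\right) + \frac{60114}{113569} = \left(-584216 - 117627\right) + \frac{60114}{113569} = -701843 + \frac{60114}{113569} = - \frac{79707547553}{113569}$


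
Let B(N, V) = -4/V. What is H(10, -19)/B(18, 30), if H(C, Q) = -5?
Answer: 75/2 ≈ 37.500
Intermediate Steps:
H(10, -19)/B(18, 30) = -5/((-4/30)) = -5/((-4*1/30)) = -5/(-2/15) = -5*(-15/2) = 75/2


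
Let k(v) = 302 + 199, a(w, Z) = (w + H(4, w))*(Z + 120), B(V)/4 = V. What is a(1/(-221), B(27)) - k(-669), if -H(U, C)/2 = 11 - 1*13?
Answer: 90603/221 ≈ 409.97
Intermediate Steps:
B(V) = 4*V
H(U, C) = 4 (H(U, C) = -2*(11 - 1*13) = -2*(11 - 13) = -2*(-2) = 4)
a(w, Z) = (4 + w)*(120 + Z) (a(w, Z) = (w + 4)*(Z + 120) = (4 + w)*(120 + Z))
k(v) = 501
a(1/(-221), B(27)) - k(-669) = (480 + 4*(4*27) + 120/(-221) + (4*27)/(-221)) - 1*501 = (480 + 4*108 + 120*(-1/221) + 108*(-1/221)) - 501 = (480 + 432 - 120/221 - 108/221) - 501 = 201324/221 - 501 = 90603/221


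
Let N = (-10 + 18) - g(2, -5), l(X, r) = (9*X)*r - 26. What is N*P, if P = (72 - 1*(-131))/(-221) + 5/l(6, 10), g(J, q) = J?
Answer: -309711/56797 ≈ -5.4529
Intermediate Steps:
l(X, r) = -26 + 9*X*r (l(X, r) = 9*X*r - 26 = -26 + 9*X*r)
N = 6 (N = (-10 + 18) - 1*2 = 8 - 2 = 6)
P = -103237/113594 (P = (72 - 1*(-131))/(-221) + 5/(-26 + 9*6*10) = (72 + 131)*(-1/221) + 5/(-26 + 540) = 203*(-1/221) + 5/514 = -203/221 + 5*(1/514) = -203/221 + 5/514 = -103237/113594 ≈ -0.90882)
N*P = 6*(-103237/113594) = -309711/56797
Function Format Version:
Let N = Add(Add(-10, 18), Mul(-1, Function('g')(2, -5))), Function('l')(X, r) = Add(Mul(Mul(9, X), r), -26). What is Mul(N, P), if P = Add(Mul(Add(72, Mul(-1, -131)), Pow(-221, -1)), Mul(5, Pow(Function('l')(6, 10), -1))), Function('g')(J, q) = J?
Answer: Rational(-309711, 56797) ≈ -5.4529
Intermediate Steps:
Function('l')(X, r) = Add(-26, Mul(9, X, r)) (Function('l')(X, r) = Add(Mul(9, X, r), -26) = Add(-26, Mul(9, X, r)))
N = 6 (N = Add(Add(-10, 18), Mul(-1, 2)) = Add(8, -2) = 6)
P = Rational(-103237, 113594) (P = Add(Mul(Add(72, Mul(-1, -131)), Pow(-221, -1)), Mul(5, Pow(Add(-26, Mul(9, 6, 10)), -1))) = Add(Mul(Add(72, 131), Rational(-1, 221)), Mul(5, Pow(Add(-26, 540), -1))) = Add(Mul(203, Rational(-1, 221)), Mul(5, Pow(514, -1))) = Add(Rational(-203, 221), Mul(5, Rational(1, 514))) = Add(Rational(-203, 221), Rational(5, 514)) = Rational(-103237, 113594) ≈ -0.90882)
Mul(N, P) = Mul(6, Rational(-103237, 113594)) = Rational(-309711, 56797)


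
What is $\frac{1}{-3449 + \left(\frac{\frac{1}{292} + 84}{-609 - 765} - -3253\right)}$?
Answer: $- \frac{401208}{78661297} \approx -0.0051005$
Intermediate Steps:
$\frac{1}{-3449 + \left(\frac{\frac{1}{292} + 84}{-609 - 765} - -3253\right)} = \frac{1}{-3449 + \left(\frac{\frac{1}{292} + 84}{-1374} + 3253\right)} = \frac{1}{-3449 + \left(\frac{24529}{292} \left(- \frac{1}{1374}\right) + 3253\right)} = \frac{1}{-3449 + \left(- \frac{24529}{401208} + 3253\right)} = \frac{1}{-3449 + \frac{1305105095}{401208}} = \frac{1}{- \frac{78661297}{401208}} = - \frac{401208}{78661297}$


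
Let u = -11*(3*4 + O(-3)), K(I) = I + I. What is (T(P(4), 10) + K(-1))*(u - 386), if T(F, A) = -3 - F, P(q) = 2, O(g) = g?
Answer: 3395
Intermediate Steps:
K(I) = 2*I
u = -99 (u = -11*(3*4 - 3) = -11*(12 - 3) = -11*9 = -99)
(T(P(4), 10) + K(-1))*(u - 386) = ((-3 - 1*2) + 2*(-1))*(-99 - 386) = ((-3 - 2) - 2)*(-485) = (-5 - 2)*(-485) = -7*(-485) = 3395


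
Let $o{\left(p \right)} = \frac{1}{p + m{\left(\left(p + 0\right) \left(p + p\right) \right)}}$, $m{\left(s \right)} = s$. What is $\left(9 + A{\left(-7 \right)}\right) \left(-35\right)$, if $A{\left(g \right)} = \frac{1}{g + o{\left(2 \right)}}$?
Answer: $- \frac{21385}{69} \approx -309.93$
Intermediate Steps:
$o{\left(p \right)} = \frac{1}{p + 2 p^{2}}$ ($o{\left(p \right)} = \frac{1}{p + \left(p + 0\right) \left(p + p\right)} = \frac{1}{p + p 2 p} = \frac{1}{p + 2 p^{2}}$)
$A{\left(g \right)} = \frac{1}{\frac{1}{10} + g}$ ($A{\left(g \right)} = \frac{1}{g + \frac{1}{2 \left(1 + 2 \cdot 2\right)}} = \frac{1}{g + \frac{1}{2 \left(1 + 4\right)}} = \frac{1}{g + \frac{1}{2 \cdot 5}} = \frac{1}{g + \frac{1}{2} \cdot \frac{1}{5}} = \frac{1}{g + \frac{1}{10}} = \frac{1}{\frac{1}{10} + g}$)
$\left(9 + A{\left(-7 \right)}\right) \left(-35\right) = \left(9 + \frac{10}{1 + 10 \left(-7\right)}\right) \left(-35\right) = \left(9 + \frac{10}{1 - 70}\right) \left(-35\right) = \left(9 + \frac{10}{-69}\right) \left(-35\right) = \left(9 + 10 \left(- \frac{1}{69}\right)\right) \left(-35\right) = \left(9 - \frac{10}{69}\right) \left(-35\right) = \frac{611}{69} \left(-35\right) = - \frac{21385}{69}$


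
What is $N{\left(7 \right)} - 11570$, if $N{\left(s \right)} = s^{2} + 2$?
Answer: $-11519$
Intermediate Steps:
$N{\left(s \right)} = 2 + s^{2}$
$N{\left(7 \right)} - 11570 = \left(2 + 7^{2}\right) - 11570 = \left(2 + 49\right) - 11570 = 51 - 11570 = -11519$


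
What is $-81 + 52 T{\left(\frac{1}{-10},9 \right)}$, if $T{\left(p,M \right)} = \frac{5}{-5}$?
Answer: $-133$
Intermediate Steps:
$T{\left(p,M \right)} = -1$ ($T{\left(p,M \right)} = 5 \left(- \frac{1}{5}\right) = -1$)
$-81 + 52 T{\left(\frac{1}{-10},9 \right)} = -81 + 52 \left(-1\right) = -81 - 52 = -133$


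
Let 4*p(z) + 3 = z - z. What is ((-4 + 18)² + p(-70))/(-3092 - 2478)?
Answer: -781/22280 ≈ -0.035054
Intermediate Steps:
p(z) = -¾ (p(z) = -¾ + (z - z)/4 = -¾ + (¼)*0 = -¾ + 0 = -¾)
((-4 + 18)² + p(-70))/(-3092 - 2478) = ((-4 + 18)² - ¾)/(-3092 - 2478) = (14² - ¾)/(-5570) = (196 - ¾)*(-1/5570) = (781/4)*(-1/5570) = -781/22280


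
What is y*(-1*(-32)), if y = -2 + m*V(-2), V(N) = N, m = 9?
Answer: -640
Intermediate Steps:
y = -20 (y = -2 + 9*(-2) = -2 - 18 = -20)
y*(-1*(-32)) = -(-20)*(-32) = -20*32 = -640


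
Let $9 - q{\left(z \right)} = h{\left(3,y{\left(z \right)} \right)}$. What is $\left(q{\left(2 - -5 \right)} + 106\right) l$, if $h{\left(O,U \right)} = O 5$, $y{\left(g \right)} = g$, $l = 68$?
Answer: $6800$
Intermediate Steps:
$h{\left(O,U \right)} = 5 O$
$q{\left(z \right)} = -6$ ($q{\left(z \right)} = 9 - 5 \cdot 3 = 9 - 15 = -6$)
$\left(q{\left(2 - -5 \right)} + 106\right) l = \left(-6 + 106\right) 68 = 100 \cdot 68 = 6800$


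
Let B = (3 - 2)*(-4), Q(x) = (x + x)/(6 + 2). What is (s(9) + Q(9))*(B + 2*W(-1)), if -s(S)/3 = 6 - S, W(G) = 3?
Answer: 45/2 ≈ 22.500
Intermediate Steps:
s(S) = -18 + 3*S (s(S) = -3*(6 - S) = -18 + 3*S)
Q(x) = x/4 (Q(x) = (2*x)/8 = (2*x)*(⅛) = x/4)
B = -4 (B = 1*(-4) = -4)
(s(9) + Q(9))*(B + 2*W(-1)) = ((-18 + 3*9) + (¼)*9)*(-4 + 2*3) = ((-18 + 27) + 9/4)*(-4 + 6) = (9 + 9/4)*2 = (45/4)*2 = 45/2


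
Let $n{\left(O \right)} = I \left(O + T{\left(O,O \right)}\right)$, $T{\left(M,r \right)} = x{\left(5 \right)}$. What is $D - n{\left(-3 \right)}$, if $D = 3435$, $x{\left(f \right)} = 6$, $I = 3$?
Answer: $3426$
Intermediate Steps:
$T{\left(M,r \right)} = 6$
$n{\left(O \right)} = 18 + 3 O$ ($n{\left(O \right)} = 3 \left(O + 6\right) = 3 \left(6 + O\right) = 18 + 3 O$)
$D - n{\left(-3 \right)} = 3435 - \left(18 + 3 \left(-3\right)\right) = 3435 - \left(18 - 9\right) = 3435 - 9 = 3426$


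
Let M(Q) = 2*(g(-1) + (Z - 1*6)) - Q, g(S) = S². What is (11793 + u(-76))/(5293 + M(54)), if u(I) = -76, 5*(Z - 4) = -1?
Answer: 58585/26183 ≈ 2.2375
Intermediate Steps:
Z = 19/5 (Z = 4 + (⅕)*(-1) = 4 - ⅕ = 19/5 ≈ 3.8000)
M(Q) = -12/5 - Q (M(Q) = 2*((-1)² + (19/5 - 1*6)) - Q = 2*(1 + (19/5 - 6)) - Q = 2*(1 - 11/5) - Q = 2*(-6/5) - Q = -12/5 - Q)
(11793 + u(-76))/(5293 + M(54)) = (11793 - 76)/(5293 + (-12/5 - 1*54)) = 11717/(5293 + (-12/5 - 54)) = 11717/(5293 - 282/5) = 11717/(26183/5) = 11717*(5/26183) = 58585/26183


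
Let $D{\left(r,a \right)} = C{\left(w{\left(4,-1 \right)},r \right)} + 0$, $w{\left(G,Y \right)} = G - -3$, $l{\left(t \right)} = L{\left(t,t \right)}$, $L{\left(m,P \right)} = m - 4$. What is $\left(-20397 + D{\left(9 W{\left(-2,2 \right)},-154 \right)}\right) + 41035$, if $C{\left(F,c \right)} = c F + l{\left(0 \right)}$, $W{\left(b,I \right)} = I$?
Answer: $20760$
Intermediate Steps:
$L{\left(m,P \right)} = -4 + m$
$l{\left(t \right)} = -4 + t$
$w{\left(G,Y \right)} = 3 + G$ ($w{\left(G,Y \right)} = G + 3 = 3 + G$)
$C{\left(F,c \right)} = -4 + F c$ ($C{\left(F,c \right)} = c F + \left(-4 + 0\right) = F c - 4 = -4 + F c$)
$D{\left(r,a \right)} = -4 + 7 r$ ($D{\left(r,a \right)} = \left(-4 + \left(3 + 4\right) r\right) + 0 = \left(-4 + 7 r\right) + 0 = -4 + 7 r$)
$\left(-20397 + D{\left(9 W{\left(-2,2 \right)},-154 \right)}\right) + 41035 = \left(-20397 - \left(4 - 7 \cdot 9 \cdot 2\right)\right) + 41035 = \left(-20397 + \left(-4 + 7 \cdot 18\right)\right) + 41035 = \left(-20397 + \left(-4 + 126\right)\right) + 41035 = \left(-20397 + 122\right) + 41035 = -20275 + 41035 = 20760$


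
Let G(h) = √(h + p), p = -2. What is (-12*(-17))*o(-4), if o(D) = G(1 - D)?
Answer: 204*√3 ≈ 353.34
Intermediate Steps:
G(h) = √(-2 + h) (G(h) = √(h - 2) = √(-2 + h))
o(D) = √(-1 - D) (o(D) = √(-2 + (1 - D)) = √(-1 - D))
(-12*(-17))*o(-4) = (-12*(-17))*√(-1 - 1*(-4)) = 204*√(-1 + 4) = 204*√3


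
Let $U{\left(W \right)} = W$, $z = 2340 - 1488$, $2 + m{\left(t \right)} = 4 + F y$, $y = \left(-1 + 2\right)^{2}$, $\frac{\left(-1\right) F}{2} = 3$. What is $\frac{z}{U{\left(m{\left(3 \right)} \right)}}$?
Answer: $-213$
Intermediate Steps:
$F = -6$ ($F = \left(-2\right) 3 = -6$)
$y = 1$ ($y = 1^{2} = 1$)
$m{\left(t \right)} = -4$ ($m{\left(t \right)} = -2 + \left(4 - 6\right) = -2 - 2 = -4$)
$z = 852$ ($z = 2340 - 1488 = 852$)
$\frac{z}{U{\left(m{\left(3 \right)} \right)}} = \frac{852}{-4} = 852 \left(- \frac{1}{4}\right) = -213$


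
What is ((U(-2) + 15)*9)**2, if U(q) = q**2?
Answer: 29241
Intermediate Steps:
((U(-2) + 15)*9)**2 = (((-2)**2 + 15)*9)**2 = ((4 + 15)*9)**2 = (19*9)**2 = 171**2 = 29241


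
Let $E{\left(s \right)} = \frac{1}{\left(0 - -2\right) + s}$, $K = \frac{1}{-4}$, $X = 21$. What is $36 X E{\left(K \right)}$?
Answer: $432$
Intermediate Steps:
$K = - \frac{1}{4} \approx -0.25$
$E{\left(s \right)} = \frac{1}{2 + s}$ ($E{\left(s \right)} = \frac{1}{\left(0 + 2\right) + s} = \frac{1}{2 + s}$)
$36 X E{\left(K \right)} = \frac{36 \cdot 21}{2 - \frac{1}{4}} = \frac{756}{\frac{7}{4}} = 756 \cdot \frac{4}{7} = 432$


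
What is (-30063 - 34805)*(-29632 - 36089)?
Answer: 4263189828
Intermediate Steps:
(-30063 - 34805)*(-29632 - 36089) = -64868*(-65721) = 4263189828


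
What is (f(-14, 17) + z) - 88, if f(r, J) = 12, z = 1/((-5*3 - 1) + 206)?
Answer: -14439/190 ≈ -75.995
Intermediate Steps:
z = 1/190 (z = 1/((-15 - 1) + 206) = 1/(-16 + 206) = 1/190 ≈ 0.0052632)
(f(-14, 17) + z) - 88 = (12 + 1/190) - 88 = 2281/190 - 88 = -14439/190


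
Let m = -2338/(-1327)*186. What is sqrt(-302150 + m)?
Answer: I*sqrt(531487627514)/1327 ≈ 549.38*I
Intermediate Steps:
m = 434868/1327 (m = -2338*(-1/1327)*186 = (2338/1327)*186 = 434868/1327 ≈ 327.71)
sqrt(-302150 + m) = sqrt(-302150 + 434868/1327) = sqrt(-400518182/1327) = I*sqrt(531487627514)/1327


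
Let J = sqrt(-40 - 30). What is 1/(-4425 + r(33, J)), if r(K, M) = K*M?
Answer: -295/1310457 - 11*I*sqrt(70)/6552285 ≈ -0.00022511 - 1.4046e-5*I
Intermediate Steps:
J = I*sqrt(70) (J = sqrt(-70) = I*sqrt(70) ≈ 8.3666*I)
1/(-4425 + r(33, J)) = 1/(-4425 + 33*(I*sqrt(70))) = 1/(-4425 + 33*I*sqrt(70))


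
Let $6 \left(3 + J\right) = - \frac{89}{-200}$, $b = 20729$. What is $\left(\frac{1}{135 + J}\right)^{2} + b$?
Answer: $\frac{520686842175209}{25118763121} \approx 20729.0$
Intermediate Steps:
$J = - \frac{3511}{1200}$ ($J = -3 + \frac{\left(-89\right) \frac{1}{-200}}{6} = -3 + \frac{\left(-89\right) \left(- \frac{1}{200}\right)}{6} = -3 + \frac{1}{6} \cdot \frac{89}{200} = -3 + \frac{89}{1200} = - \frac{3511}{1200} \approx -2.9258$)
$\left(\frac{1}{135 + J}\right)^{2} + b = \left(\frac{1}{135 - \frac{3511}{1200}}\right)^{2} + 20729 = \left(\frac{1}{\frac{158489}{1200}}\right)^{2} + 20729 = \left(\frac{1200}{158489}\right)^{2} + 20729 = \frac{1440000}{25118763121} + 20729 = \frac{520686842175209}{25118763121}$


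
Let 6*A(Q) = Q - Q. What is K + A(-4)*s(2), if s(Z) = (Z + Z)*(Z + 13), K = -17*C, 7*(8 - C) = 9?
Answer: -799/7 ≈ -114.14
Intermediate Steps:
C = 47/7 (C = 8 - ⅐*9 = 8 - 9/7 = 47/7 ≈ 6.7143)
A(Q) = 0 (A(Q) = (Q - Q)/6 = (⅙)*0 = 0)
K = -799/7 (K = -17*47/7 = -799/7 ≈ -114.14)
s(Z) = 2*Z*(13 + Z) (s(Z) = (2*Z)*(13 + Z) = 2*Z*(13 + Z))
K + A(-4)*s(2) = -799/7 + 0*(2*2*(13 + 2)) = -799/7 + 0*(2*2*15) = -799/7 + 0*60 = -799/7 + 0 = -799/7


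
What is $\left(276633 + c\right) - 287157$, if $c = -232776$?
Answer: $-243300$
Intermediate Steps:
$\left(276633 + c\right) - 287157 = \left(276633 - 232776\right) - 287157 = 43857 - 287157 = -243300$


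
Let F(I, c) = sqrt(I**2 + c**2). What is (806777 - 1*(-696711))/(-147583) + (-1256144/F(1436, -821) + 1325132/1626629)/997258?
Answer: -1219455552036065830/119702267771553703 - 628072*sqrt(2736137)/1364317256173 ≈ -10.188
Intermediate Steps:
(806777 - 1*(-696711))/(-147583) + (-1256144/F(1436, -821) + 1325132/1626629)/997258 = (806777 - 1*(-696711))/(-147583) + (-1256144/sqrt(1436**2 + (-821)**2) + 1325132/1626629)/997258 = (806777 + 696711)*(-1/147583) + (-1256144/sqrt(2062096 + 674041) + 1325132*(1/1626629))*(1/997258) = 1503488*(-1/147583) + (-1256144*sqrt(2736137)/2736137 + 1325132/1626629)*(1/997258) = -1503488/147583 + (-1256144*sqrt(2736137)/2736137 + 1325132/1626629)*(1/997258) = -1503488/147583 + (1325132/1626629 - 1256144*sqrt(2736137)/2736137)*(1/997258) = -1503488/147583 + (662566/811084391641 - 628072*sqrt(2736137)/1364317256173) = -1219455552036065830/119702267771553703 - 628072*sqrt(2736137)/1364317256173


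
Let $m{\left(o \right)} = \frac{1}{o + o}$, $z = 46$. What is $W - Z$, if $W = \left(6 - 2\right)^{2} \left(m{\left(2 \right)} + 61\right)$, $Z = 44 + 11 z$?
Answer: $430$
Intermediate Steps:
$m{\left(o \right)} = \frac{1}{2 o}$
$Z = 550$ ($Z = 44 + 11 \cdot 46 = 44 + 506 = 550$)
$W = 980$ ($W = \left(6 - 2\right)^{2} \left(\frac{1}{2 \cdot 2} + 61\right) = 4^{2} \left(\frac{1}{2} \cdot \frac{1}{2} + 61\right) = 16 \left(\frac{1}{4} + 61\right) = 16 \cdot \frac{245}{4} = 980$)
$W - Z = 980 - 550 = 430$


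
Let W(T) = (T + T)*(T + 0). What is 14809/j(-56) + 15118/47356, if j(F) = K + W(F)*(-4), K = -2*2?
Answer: -80488537/297064188 ≈ -0.27095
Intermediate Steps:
K = -4
W(T) = 2*T**2 (W(T) = (2*T)*T = 2*T**2)
j(F) = -4 - 8*F**2 (j(F) = -4 + (2*F**2)*(-4) = -4 - 8*F**2)
14809/j(-56) + 15118/47356 = 14809/(-4 - 8*(-56)**2) + 15118/47356 = 14809/(-4 - 8*3136) + 15118*(1/47356) = 14809/(-4 - 25088) + 7559/23678 = 14809/(-25092) + 7559/23678 = 14809*(-1/25092) + 7559/23678 = -14809/25092 + 7559/23678 = -80488537/297064188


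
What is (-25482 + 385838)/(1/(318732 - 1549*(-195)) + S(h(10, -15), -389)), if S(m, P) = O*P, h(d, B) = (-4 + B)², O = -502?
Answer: 223704320172/121226043787 ≈ 1.8453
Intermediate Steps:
S(m, P) = -502*P
(-25482 + 385838)/(1/(318732 - 1549*(-195)) + S(h(10, -15), -389)) = (-25482 + 385838)/(1/(318732 - 1549*(-195)) - 502*(-389)) = 360356/(1/(318732 + 302055) + 195278) = 360356/(1/620787 + 195278) = 360356/(121226043787/620787) = 360356*(620787/121226043787) = 223704320172/121226043787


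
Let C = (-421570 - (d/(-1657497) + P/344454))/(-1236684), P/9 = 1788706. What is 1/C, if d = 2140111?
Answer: 3461087333682198/1179968266186751 ≈ 2.9332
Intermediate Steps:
P = 16098354 (P = 9*1788706 = 16098354)
C = 1179968266186751/3461087333682198 (C = (-421570 - (2140111/(-1657497) + 16098354/344454))/(-1236684) = (-421570 - (2140111*(-1/1657497) + 16098354*(1/344454)))*(-1/1236684) = (-421570 - (-2140111/1657497 + 157827/3377))*(-1/1236684) = (-421570 - 1*254370624172/5597367369)*(-1/1236684) = (-421570 - 254370624172/5597367369)*(-1/1236684) = -2359936532373502/5597367369*(-1/1236684) = 1179968266186751/3461087333682198 ≈ 0.34092)
1/C = 1/(1179968266186751/3461087333682198) = 3461087333682198/1179968266186751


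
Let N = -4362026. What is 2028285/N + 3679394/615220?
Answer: 1850221349318/335450704465 ≈ 5.5156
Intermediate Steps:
2028285/N + 3679394/615220 = 2028285/(-4362026) + 3679394/615220 = 2028285*(-1/4362026) + 3679394*(1/615220) = -2028285/4362026 + 1839697/307610 = 1850221349318/335450704465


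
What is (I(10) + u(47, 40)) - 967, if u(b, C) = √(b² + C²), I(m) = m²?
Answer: -867 + √3809 ≈ -805.28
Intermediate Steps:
u(b, C) = √(C² + b²)
(I(10) + u(47, 40)) - 967 = (10² + √(40² + 47²)) - 967 = (100 + √(1600 + 2209)) - 967 = (100 + √3809) - 967 = -867 + √3809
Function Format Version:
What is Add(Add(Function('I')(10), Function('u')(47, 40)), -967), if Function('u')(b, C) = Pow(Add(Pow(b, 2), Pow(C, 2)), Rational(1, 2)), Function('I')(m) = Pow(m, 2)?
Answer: Add(-867, Pow(3809, Rational(1, 2))) ≈ -805.28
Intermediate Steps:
Function('u')(b, C) = Pow(Add(Pow(C, 2), Pow(b, 2)), Rational(1, 2))
Add(Add(Function('I')(10), Function('u')(47, 40)), -967) = Add(Add(Pow(10, 2), Pow(Add(Pow(40, 2), Pow(47, 2)), Rational(1, 2))), -967) = Add(Add(100, Pow(Add(1600, 2209), Rational(1, 2))), -967) = Add(Add(100, Pow(3809, Rational(1, 2))), -967) = Add(-867, Pow(3809, Rational(1, 2)))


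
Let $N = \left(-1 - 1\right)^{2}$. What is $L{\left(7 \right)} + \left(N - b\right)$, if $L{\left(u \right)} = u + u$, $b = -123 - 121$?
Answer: $262$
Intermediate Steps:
$b = -244$
$L{\left(u \right)} = 2 u$
$N = 4$ ($N = \left(-2\right)^{2} = 4$)
$L{\left(7 \right)} + \left(N - b\right) = 2 \cdot 7 + \left(4 - -244\right) = 14 + \left(4 + 244\right) = 14 + 248 = 262$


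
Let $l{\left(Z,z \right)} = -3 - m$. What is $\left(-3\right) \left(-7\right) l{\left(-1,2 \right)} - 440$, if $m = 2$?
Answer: $-545$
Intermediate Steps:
$l{\left(Z,z \right)} = -5$ ($l{\left(Z,z \right)} = -3 - 2 = -5$)
$\left(-3\right) \left(-7\right) l{\left(-1,2 \right)} - 440 = \left(-3\right) \left(-7\right) \left(-5\right) - 440 = 21 \left(-5\right) - 440 = -105 - 440 = -545$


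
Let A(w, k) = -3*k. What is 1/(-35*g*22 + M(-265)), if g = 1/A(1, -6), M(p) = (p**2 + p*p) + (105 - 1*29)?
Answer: 9/1264349 ≈ 7.1183e-6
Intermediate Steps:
M(p) = 76 + 2*p**2 (M(p) = (p**2 + p**2) + (105 - 29) = 2*p**2 + 76 = 76 + 2*p**2)
g = 1/18 (g = 1/(-3*(-6)) = 1/18 ≈ 0.055556)
1/(-35*g*22 + M(-265)) = 1/(-35*1/18*22 + (76 + 2*(-265)**2)) = 1/(-35/18*22 + (76 + 2*70225)) = 1/(-385/9 + (76 + 140450)) = 1/(-385/9 + 140526) = 1/(1264349/9) = 9/1264349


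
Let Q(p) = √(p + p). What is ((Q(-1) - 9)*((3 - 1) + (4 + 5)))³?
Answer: -898425 + 320771*I*√2 ≈ -8.9843e+5 + 4.5364e+5*I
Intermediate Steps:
Q(p) = √2*√p (Q(p) = √(2*p) = √2*√p)
((Q(-1) - 9)*((3 - 1) + (4 + 5)))³ = ((√2*√(-1) - 9)*((3 - 1) + (4 + 5)))³ = ((√2*I - 9)*(2 + 9))³ = ((I*√2 - 9)*11)³ = ((-9 + I*√2)*11)³ = (-99 + 11*I*√2)³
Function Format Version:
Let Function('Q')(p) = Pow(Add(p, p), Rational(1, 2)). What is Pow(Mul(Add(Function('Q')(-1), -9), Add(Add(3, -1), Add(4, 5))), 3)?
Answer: Add(-898425, Mul(320771, I, Pow(2, Rational(1, 2)))) ≈ Add(-8.9843e+5, Mul(4.5364e+5, I))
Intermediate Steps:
Function('Q')(p) = Mul(Pow(2, Rational(1, 2)), Pow(p, Rational(1, 2))) (Function('Q')(p) = Pow(Mul(2, p), Rational(1, 2)) = Mul(Pow(2, Rational(1, 2)), Pow(p, Rational(1, 2))))
Pow(Mul(Add(Function('Q')(-1), -9), Add(Add(3, -1), Add(4, 5))), 3) = Pow(Mul(Add(Mul(Pow(2, Rational(1, 2)), Pow(-1, Rational(1, 2))), -9), Add(Add(3, -1), Add(4, 5))), 3) = Pow(Mul(Add(Mul(Pow(2, Rational(1, 2)), I), -9), Add(2, 9)), 3) = Pow(Mul(Add(Mul(I, Pow(2, Rational(1, 2))), -9), 11), 3) = Pow(Mul(Add(-9, Mul(I, Pow(2, Rational(1, 2)))), 11), 3) = Pow(Add(-99, Mul(11, I, Pow(2, Rational(1, 2)))), 3)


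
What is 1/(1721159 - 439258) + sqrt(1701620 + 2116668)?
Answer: 1/1281901 + 4*sqrt(238643) ≈ 1954.0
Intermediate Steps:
1/(1721159 - 439258) + sqrt(1701620 + 2116668) = 1/1281901 + sqrt(3818288) = 1/1281901 + 4*sqrt(238643)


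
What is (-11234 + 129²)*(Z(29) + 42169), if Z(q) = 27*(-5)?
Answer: 227277838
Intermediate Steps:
Z(q) = -135
(-11234 + 129²)*(Z(29) + 42169) = (-11234 + 129²)*(-135 + 42169) = (-11234 + 16641)*42034 = 5407*42034 = 227277838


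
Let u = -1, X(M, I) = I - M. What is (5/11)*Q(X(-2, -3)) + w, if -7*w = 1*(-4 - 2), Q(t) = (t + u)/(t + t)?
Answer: 101/77 ≈ 1.3117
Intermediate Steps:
Q(t) = (-1 + t)/(2*t) (Q(t) = (t - 1)/(t + t) = (-1 + t)/((2*t)) = (-1 + t)*(1/(2*t)) = (-1 + t)/(2*t))
w = 6/7 (w = -(-4 - 2)/7 = -(-6)/7 = -1/7*(-6) = 6/7 ≈ 0.85714)
(5/11)*Q(X(-2, -3)) + w = (5/11)*((-1 + (-3 - 1*(-2)))/(2*(-3 - 1*(-2)))) + 6/7 = (5*(1/11))*((-1 + (-3 + 2))/(2*(-3 + 2))) + 6/7 = 5*((1/2)*(-1 - 1)/(-1))/11 + 6/7 = 5*((1/2)*(-1)*(-2))/11 + 6/7 = (5/11)*1 + 6/7 = 5/11 + 6/7 = 101/77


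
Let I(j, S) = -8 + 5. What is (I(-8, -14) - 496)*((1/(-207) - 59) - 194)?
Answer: 26133628/207 ≈ 1.2625e+5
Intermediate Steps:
I(j, S) = -3
(I(-8, -14) - 496)*((1/(-207) - 59) - 194) = (-3 - 496)*((1/(-207) - 59) - 194) = -499*((-1/207 - 59) - 194) = -499*(-12214/207 - 194) = -499*(-52372/207) = 26133628/207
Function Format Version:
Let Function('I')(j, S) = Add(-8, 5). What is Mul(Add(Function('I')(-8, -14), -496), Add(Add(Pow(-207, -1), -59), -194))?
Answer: Rational(26133628, 207) ≈ 1.2625e+5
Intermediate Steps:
Function('I')(j, S) = -3
Mul(Add(Function('I')(-8, -14), -496), Add(Add(Pow(-207, -1), -59), -194)) = Mul(Add(-3, -496), Add(Add(Pow(-207, -1), -59), -194)) = Mul(-499, Add(Add(Rational(-1, 207), -59), -194)) = Mul(-499, Add(Rational(-12214, 207), -194)) = Mul(-499, Rational(-52372, 207)) = Rational(26133628, 207)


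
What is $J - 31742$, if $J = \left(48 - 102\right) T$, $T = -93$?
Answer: $-26720$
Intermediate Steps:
$J = 5022$ ($J = \left(48 - 102\right) \left(-93\right) = \left(-54\right) \left(-93\right) = 5022$)
$J - 31742 = 5022 - 31742 = -26720$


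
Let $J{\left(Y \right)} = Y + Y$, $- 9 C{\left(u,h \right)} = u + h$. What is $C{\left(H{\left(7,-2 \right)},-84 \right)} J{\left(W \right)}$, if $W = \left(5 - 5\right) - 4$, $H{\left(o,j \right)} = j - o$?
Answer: $- \frac{248}{3} \approx -82.667$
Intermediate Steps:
$C{\left(u,h \right)} = - \frac{h}{9} - \frac{u}{9}$ ($C{\left(u,h \right)} = - \frac{u + h}{9} = - \frac{h + u}{9} = - \frac{h}{9} - \frac{u}{9}$)
$W = -4$ ($W = 0 - 4 = -4$)
$J{\left(Y \right)} = 2 Y$
$C{\left(H{\left(7,-2 \right)},-84 \right)} J{\left(W \right)} = \left(\left(- \frac{1}{9}\right) \left(-84\right) - \frac{-2 - 7}{9}\right) 2 \left(-4\right) = \left(\frac{28}{3} - \frac{-2 - 7}{9}\right) \left(-8\right) = \left(\frac{28}{3} - -1\right) \left(-8\right) = \left(\frac{28}{3} + 1\right) \left(-8\right) = \frac{31}{3} \left(-8\right) = - \frac{248}{3}$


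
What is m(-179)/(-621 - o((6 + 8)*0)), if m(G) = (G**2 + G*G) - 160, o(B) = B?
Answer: -63922/621 ≈ -102.93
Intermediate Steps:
m(G) = -160 + 2*G**2 (m(G) = (G**2 + G**2) - 160 = 2*G**2 - 160 = -160 + 2*G**2)
m(-179)/(-621 - o((6 + 8)*0)) = (-160 + 2*(-179)**2)/(-621 - (6 + 8)*0) = (-160 + 2*32041)/(-621 - 14*0) = (-160 + 64082)/(-621 - 1*0) = 63922/(-621 + 0) = 63922/(-621) = 63922*(-1/621) = -63922/621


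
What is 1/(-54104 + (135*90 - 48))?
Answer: -1/42002 ≈ -2.3808e-5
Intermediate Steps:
1/(-54104 + (135*90 - 48)) = 1/(-54104 + (12150 - 48)) = 1/(-54104 + 12102) = 1/(-42002) = -1/42002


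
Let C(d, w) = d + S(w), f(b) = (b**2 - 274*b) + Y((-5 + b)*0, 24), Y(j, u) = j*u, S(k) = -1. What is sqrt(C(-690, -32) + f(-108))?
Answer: sqrt(40565) ≈ 201.41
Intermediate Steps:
f(b) = b**2 - 274*b (f(b) = (b**2 - 274*b) + ((-5 + b)*0)*24 = (b**2 - 274*b) + 0*24 = (b**2 - 274*b) + 0 = b**2 - 274*b)
C(d, w) = -1 + d (C(d, w) = d - 1 = -1 + d)
sqrt(C(-690, -32) + f(-108)) = sqrt((-1 - 690) - 108*(-274 - 108)) = sqrt(-691 - 108*(-382)) = sqrt(-691 + 41256) = sqrt(40565)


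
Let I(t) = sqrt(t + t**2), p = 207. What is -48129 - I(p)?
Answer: -48129 - 12*sqrt(299) ≈ -48337.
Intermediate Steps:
-48129 - I(p) = -48129 - sqrt(207*(1 + 207)) = -48129 - sqrt(207*208) = -48129 - sqrt(43056) = -48129 - 12*sqrt(299)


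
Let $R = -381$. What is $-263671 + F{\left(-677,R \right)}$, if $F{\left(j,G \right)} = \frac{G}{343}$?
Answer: $- \frac{90439534}{343} \approx -2.6367 \cdot 10^{5}$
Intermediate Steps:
$F{\left(j,G \right)} = \frac{G}{343}$ ($F{\left(j,G \right)} = G \frac{1}{343} = \frac{G}{343}$)
$-263671 + F{\left(-677,R \right)} = -263671 + \frac{1}{343} \left(-381\right) = -263671 - \frac{381}{343} = - \frac{90439534}{343}$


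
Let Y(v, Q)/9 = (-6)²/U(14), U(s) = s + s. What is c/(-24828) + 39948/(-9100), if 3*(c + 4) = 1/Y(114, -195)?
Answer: -60251412973/13725539100 ≈ -4.3897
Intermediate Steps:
U(s) = 2*s
Y(v, Q) = 81/7 (Y(v, Q) = 9*((-6)²/((2*14))) = 9*(36/28) = 9*(36*(1/28)) = 9*(9/7) = 81/7)
c = -965/243 (c = -4 + 1/(3*(81/7)) = -4 + (⅓)*(7/81) = -4 + 7/243 = -965/243 ≈ -3.9712)
c/(-24828) + 39948/(-9100) = -965/243/(-24828) + 39948/(-9100) = -965/243*(-1/24828) + 39948*(-1/9100) = 965/6033204 - 9987/2275 = -60251412973/13725539100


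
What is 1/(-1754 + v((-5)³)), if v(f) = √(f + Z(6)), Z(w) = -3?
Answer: -877/1538322 - 2*I*√2/769161 ≈ -0.0005701 - 3.6773e-6*I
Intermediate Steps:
v(f) = √(-3 + f) (v(f) = √(f - 3) = √(-3 + f))
1/(-1754 + v((-5)³)) = 1/(-1754 + √(-3 + (-5)³)) = 1/(-1754 + √(-3 - 125)) = 1/(-1754 + √(-128)) = 1/(-1754 + 8*I*√2)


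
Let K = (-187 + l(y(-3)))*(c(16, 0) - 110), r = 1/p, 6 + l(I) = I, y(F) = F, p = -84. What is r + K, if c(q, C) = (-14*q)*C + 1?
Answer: 1794575/84 ≈ 21364.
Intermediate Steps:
l(I) = -6 + I
c(q, C) = 1 - 14*C*q (c(q, C) = -14*C*q + 1 = 1 - 14*C*q)
r = -1/84 (r = 1/(-84) = -1/84 ≈ -0.011905)
K = 21364 (K = (-187 + (-6 - 3))*((1 - 14*0*16) - 110) = (-187 - 9)*((1 + 0) - 110) = -196*(1 - 110) = -196*(-109) = 21364)
r + K = -1/84 + 21364 = 1794575/84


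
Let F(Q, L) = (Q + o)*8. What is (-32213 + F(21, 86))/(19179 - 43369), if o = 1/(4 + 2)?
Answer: 96131/72570 ≈ 1.3247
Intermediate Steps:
o = ⅙ (o = 1/6 = ⅙ ≈ 0.16667)
F(Q, L) = 4/3 + 8*Q (F(Q, L) = (Q + ⅙)*8 = (⅙ + Q)*8 = 4/3 + 8*Q)
(-32213 + F(21, 86))/(19179 - 43369) = (-32213 + (4/3 + 8*21))/(19179 - 43369) = (-32213 + (4/3 + 168))/(-24190) = (-32213 + 508/3)*(-1/24190) = -96131/3*(-1/24190) = 96131/72570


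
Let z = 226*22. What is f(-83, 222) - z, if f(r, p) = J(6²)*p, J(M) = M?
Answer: 3020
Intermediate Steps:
z = 4972
f(r, p) = 36*p (f(r, p) = 6²*p = 36*p)
f(-83, 222) - z = 36*222 - 1*4972 = 7992 - 4972 = 3020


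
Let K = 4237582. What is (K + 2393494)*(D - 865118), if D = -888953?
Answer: -11631378110396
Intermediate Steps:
(K + 2393494)*(D - 865118) = (4237582 + 2393494)*(-888953 - 865118) = 6631076*(-1754071) = -11631378110396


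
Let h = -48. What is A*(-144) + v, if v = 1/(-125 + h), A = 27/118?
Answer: -336371/10207 ≈ -32.955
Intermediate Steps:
A = 27/118 (A = 27*(1/118) = 27/118 ≈ 0.22881)
v = -1/173 (v = 1/(-125 - 48) = 1/(-173) = -1/173 ≈ -0.0057803)
A*(-144) + v = (27/118)*(-144) - 1/173 = -1944/59 - 1/173 = -336371/10207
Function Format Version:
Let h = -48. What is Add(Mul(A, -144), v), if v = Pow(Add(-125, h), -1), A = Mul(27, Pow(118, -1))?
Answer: Rational(-336371, 10207) ≈ -32.955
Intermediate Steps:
A = Rational(27, 118) (A = Mul(27, Rational(1, 118)) = Rational(27, 118) ≈ 0.22881)
v = Rational(-1, 173) (v = Pow(Add(-125, -48), -1) = Pow(-173, -1) = Rational(-1, 173) ≈ -0.0057803)
Add(Mul(A, -144), v) = Add(Mul(Rational(27, 118), -144), Rational(-1, 173)) = Add(Rational(-1944, 59), Rational(-1, 173)) = Rational(-336371, 10207)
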